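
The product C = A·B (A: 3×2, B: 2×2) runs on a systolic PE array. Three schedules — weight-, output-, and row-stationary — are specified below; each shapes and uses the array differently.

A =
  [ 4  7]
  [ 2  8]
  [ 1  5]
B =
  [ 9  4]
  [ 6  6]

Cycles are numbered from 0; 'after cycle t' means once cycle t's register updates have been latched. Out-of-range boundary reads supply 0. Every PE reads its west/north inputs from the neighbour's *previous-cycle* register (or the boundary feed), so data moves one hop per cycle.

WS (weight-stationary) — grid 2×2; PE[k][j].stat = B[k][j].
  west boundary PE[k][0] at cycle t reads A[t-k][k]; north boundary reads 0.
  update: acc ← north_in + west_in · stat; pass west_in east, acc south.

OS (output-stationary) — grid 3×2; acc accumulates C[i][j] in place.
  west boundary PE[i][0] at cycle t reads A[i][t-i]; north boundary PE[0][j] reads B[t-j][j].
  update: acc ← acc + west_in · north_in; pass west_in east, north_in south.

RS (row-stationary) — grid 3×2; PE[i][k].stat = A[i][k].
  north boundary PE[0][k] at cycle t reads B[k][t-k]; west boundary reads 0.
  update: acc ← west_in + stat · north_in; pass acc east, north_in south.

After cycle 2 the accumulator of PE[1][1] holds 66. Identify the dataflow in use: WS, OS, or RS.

dataflow = RS

WS [2×2] PE[1][1] across cycles:
  0: (1,1).acc=0  regs=<0,0>
  1: (1,1).acc=0  regs=<0,0>
  2: (1,1).acc=58  regs=<7,58>
OS [3×2] PE[1][1] across cycles:
  0: (1,1).acc=0  regs=<0,0>
  1: (1,1).acc=0  regs=<0,0>
  2: (1,1).acc=8  regs=<2,4>
RS [3×2] PE[1][1] across cycles:
  0: (1,1).acc=0  regs=<0,0>
  1: (1,1).acc=0  regs=<0,0>
  2: (1,1).acc=66  regs=<66,6>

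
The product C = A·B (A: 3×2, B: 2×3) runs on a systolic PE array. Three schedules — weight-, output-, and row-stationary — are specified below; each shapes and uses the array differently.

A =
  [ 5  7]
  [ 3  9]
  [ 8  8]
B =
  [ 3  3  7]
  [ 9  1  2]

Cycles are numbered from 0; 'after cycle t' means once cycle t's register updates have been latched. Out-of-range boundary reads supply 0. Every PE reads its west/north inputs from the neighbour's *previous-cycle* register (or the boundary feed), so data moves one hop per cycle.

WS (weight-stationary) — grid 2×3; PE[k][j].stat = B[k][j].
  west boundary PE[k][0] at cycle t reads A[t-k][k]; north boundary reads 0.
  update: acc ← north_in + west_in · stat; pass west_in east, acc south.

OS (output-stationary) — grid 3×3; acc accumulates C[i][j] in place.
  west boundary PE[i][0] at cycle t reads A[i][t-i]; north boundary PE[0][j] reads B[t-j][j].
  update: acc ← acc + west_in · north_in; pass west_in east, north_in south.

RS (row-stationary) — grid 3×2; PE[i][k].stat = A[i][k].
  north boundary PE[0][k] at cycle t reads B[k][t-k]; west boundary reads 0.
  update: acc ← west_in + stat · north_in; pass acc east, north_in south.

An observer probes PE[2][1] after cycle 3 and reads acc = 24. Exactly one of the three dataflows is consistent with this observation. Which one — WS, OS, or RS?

dataflow = OS

— WS: 2×3 array has no PE[2][1].
OS (3×3 grid), PE[2][1]:
  @0  [2,1]  acc 0  |  →0  ↓0
  @1  [2,1]  acc 0  |  →0  ↓0
  @2  [2,1]  acc 0  |  →0  ↓0
  @3  [2,1]  acc 24  |  →8  ↓3
RS (3×2 grid), PE[2][1]:
  @0  [2,1]  acc 0  |  →0  ↓0
  @1  [2,1]  acc 0  |  →0  ↓0
  @2  [2,1]  acc 0  |  →0  ↓0
  @3  [2,1]  acc 96  |  →96  ↓9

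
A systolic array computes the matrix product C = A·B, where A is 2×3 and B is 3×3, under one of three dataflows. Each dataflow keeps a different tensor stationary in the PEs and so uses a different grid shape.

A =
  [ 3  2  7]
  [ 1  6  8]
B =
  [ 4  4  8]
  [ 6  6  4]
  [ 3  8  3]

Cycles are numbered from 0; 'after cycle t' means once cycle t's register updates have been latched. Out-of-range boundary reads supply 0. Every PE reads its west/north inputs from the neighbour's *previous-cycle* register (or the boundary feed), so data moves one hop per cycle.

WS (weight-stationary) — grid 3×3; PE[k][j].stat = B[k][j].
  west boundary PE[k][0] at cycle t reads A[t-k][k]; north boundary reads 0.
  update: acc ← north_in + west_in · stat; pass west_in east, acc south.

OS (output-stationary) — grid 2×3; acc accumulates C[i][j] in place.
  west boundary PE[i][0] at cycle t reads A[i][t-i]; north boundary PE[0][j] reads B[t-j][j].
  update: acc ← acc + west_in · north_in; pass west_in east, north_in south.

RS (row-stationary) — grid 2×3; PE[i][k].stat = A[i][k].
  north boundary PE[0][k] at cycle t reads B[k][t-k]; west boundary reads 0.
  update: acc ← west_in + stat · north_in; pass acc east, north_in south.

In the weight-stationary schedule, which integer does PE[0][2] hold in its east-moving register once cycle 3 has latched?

Tracing WS — 3×3 array, target PE[0][2]:
  @0  [0,1]  acc 0  |  →0  ↓0
  @0  [0,2]  acc 0  |  →0  ↓0
  @1  [0,1]  acc 12  |  →3  ↓12
  @1  [0,2]  acc 0  |  →0  ↓0
  @2  [0,1]  acc 4  |  →1  ↓4
  @2  [0,2]  acc 24  |  →3  ↓24
  @3  [0,1]  acc 0  |  →0  ↓0
  @3  [0,2]  acc 8  |  →1  ↓8

register = 1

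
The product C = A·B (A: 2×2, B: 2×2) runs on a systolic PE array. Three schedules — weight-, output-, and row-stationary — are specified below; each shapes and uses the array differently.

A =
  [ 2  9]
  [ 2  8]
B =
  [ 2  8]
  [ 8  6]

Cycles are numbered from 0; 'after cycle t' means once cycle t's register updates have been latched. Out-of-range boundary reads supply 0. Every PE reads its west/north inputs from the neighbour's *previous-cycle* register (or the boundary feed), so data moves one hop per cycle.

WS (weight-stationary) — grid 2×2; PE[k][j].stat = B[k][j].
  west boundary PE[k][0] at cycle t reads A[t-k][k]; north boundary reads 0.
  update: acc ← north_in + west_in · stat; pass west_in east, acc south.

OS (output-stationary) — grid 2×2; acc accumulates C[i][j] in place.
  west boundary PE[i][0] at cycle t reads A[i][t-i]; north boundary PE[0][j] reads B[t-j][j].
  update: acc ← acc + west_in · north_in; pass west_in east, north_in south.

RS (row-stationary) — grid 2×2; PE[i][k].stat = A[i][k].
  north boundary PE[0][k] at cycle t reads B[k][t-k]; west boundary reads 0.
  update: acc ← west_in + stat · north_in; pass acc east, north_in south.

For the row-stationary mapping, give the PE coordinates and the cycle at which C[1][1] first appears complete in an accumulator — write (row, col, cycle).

(row, col, cycle) = (1, 1, 3)

RS — PE[1][1] is where C[1][1] collects:
  c0 r1c1: 0 / 0 / 0
  c1 r1c1: 0 / 0 / 0
  c2 r1c1: 68 / 68 / 8
  c3 r1c1: 64 / 64 / 6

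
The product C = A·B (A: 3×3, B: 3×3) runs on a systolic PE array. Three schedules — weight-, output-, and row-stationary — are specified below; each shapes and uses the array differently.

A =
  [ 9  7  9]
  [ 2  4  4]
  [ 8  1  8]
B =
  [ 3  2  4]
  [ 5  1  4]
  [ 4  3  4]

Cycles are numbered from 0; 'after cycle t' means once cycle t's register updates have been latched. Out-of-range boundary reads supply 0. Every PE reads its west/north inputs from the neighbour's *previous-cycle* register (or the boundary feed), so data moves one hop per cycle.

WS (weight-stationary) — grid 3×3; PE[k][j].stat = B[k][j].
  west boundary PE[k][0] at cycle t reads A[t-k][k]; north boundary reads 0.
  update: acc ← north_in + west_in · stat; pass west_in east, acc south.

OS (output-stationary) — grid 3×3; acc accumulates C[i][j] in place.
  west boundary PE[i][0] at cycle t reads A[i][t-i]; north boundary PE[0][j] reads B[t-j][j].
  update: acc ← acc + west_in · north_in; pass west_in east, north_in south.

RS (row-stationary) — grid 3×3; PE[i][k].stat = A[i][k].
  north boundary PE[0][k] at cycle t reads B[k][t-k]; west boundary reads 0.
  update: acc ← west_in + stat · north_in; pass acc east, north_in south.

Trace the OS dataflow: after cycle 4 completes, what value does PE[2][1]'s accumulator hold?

OS 3×3: PE[2][1] cycle-by-cycle (with neighbour feeds):
  step 0 · PE1,1: acc=0; fwd→0 fwd↓0
  step 0 · PE2,0: acc=0; fwd→0 fwd↓0
  step 0 · PE2,1: acc=0; fwd→0 fwd↓0
  step 1 · PE1,1: acc=0; fwd→0 fwd↓0
  step 1 · PE2,0: acc=0; fwd→0 fwd↓0
  step 1 · PE2,1: acc=0; fwd→0 fwd↓0
  step 2 · PE1,1: acc=4; fwd→2 fwd↓2
  step 2 · PE2,0: acc=24; fwd→8 fwd↓3
  step 2 · PE2,1: acc=0; fwd→0 fwd↓0
  step 3 · PE1,1: acc=8; fwd→4 fwd↓1
  step 3 · PE2,0: acc=29; fwd→1 fwd↓5
  step 3 · PE2,1: acc=16; fwd→8 fwd↓2
  step 4 · PE1,1: acc=20; fwd→4 fwd↓3
  step 4 · PE2,0: acc=61; fwd→8 fwd↓4
  step 4 · PE2,1: acc=17; fwd→1 fwd↓1

PE[2][1].acc = 17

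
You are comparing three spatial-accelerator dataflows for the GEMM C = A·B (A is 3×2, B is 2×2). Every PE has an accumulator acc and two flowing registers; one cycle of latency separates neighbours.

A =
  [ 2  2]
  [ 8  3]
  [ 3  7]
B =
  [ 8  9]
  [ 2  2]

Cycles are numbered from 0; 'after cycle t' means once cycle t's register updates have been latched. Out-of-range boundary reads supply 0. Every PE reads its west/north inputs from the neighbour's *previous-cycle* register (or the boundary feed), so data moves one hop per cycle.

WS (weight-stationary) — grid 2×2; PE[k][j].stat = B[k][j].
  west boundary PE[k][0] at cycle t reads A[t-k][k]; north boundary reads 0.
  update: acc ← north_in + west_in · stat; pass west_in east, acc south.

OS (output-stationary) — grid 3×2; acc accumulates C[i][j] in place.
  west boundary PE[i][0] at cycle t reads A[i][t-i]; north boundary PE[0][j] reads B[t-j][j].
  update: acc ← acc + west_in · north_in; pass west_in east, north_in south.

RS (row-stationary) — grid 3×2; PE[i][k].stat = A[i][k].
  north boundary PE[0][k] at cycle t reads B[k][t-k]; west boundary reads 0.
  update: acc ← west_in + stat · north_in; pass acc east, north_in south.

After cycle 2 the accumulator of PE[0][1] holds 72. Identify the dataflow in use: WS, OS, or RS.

WS (2×2 grid), PE[0][1]:
  after 0 — PE[0][1] acc=0, pass-E 0, pass-S 0
  after 1 — PE[0][1] acc=18, pass-E 2, pass-S 18
  after 2 — PE[0][1] acc=72, pass-E 8, pass-S 72
OS (3×2 grid), PE[0][1]:
  after 0 — PE[0][1] acc=0, pass-E 0, pass-S 0
  after 1 — PE[0][1] acc=18, pass-E 2, pass-S 9
  after 2 — PE[0][1] acc=22, pass-E 2, pass-S 2
RS (3×2 grid), PE[0][1]:
  after 0 — PE[0][1] acc=0, pass-E 0, pass-S 0
  after 1 — PE[0][1] acc=20, pass-E 20, pass-S 2
  after 2 — PE[0][1] acc=22, pass-E 22, pass-S 2

dataflow = WS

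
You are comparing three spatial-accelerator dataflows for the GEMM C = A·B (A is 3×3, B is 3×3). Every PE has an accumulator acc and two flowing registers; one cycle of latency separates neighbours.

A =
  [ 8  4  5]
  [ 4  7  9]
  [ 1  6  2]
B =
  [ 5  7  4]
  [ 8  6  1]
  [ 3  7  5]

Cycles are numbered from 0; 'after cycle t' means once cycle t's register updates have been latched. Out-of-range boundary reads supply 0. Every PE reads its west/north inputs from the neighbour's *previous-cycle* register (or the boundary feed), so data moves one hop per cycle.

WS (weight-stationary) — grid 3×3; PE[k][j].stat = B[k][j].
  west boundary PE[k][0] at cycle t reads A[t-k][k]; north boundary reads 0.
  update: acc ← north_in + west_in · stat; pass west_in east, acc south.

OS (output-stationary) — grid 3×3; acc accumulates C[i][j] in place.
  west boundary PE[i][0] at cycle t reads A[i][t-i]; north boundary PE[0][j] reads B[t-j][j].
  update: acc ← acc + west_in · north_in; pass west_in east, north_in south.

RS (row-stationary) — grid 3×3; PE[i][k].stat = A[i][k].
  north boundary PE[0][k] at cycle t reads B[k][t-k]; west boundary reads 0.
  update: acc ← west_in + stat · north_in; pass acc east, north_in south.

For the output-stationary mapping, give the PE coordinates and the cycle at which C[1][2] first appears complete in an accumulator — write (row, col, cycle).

(row, col, cycle) = (1, 2, 5)

OS — PE[1][2] is where C[1][2] collects:
  @0  [1,2]  acc 0  |  →0  ↓0
  @1  [1,2]  acc 0  |  →0  ↓0
  @2  [1,2]  acc 0  |  →0  ↓0
  @3  [1,2]  acc 16  |  →4  ↓4
  @4  [1,2]  acc 23  |  →7  ↓1
  @5  [1,2]  acc 68  |  →9  ↓5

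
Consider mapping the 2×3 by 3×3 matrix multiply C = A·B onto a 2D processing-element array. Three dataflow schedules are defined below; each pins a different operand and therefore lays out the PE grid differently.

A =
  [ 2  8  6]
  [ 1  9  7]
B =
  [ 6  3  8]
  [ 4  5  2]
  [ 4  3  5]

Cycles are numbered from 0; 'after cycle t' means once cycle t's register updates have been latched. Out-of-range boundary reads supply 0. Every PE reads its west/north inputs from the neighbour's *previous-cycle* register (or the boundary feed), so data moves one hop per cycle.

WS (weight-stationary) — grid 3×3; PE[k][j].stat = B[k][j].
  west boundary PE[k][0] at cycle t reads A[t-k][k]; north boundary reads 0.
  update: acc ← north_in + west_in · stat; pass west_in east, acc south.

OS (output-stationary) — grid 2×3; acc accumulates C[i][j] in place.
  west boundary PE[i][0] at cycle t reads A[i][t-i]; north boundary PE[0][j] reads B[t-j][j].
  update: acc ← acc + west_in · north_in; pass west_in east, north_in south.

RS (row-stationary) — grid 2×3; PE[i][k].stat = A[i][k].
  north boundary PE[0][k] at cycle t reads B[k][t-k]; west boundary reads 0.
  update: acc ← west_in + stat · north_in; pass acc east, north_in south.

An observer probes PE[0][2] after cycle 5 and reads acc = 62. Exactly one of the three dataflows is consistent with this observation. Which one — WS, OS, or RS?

— WS: 3×3; PE[0][2] trace:
  c0 r0c2: 0 / 0 / 0
  c1 r0c2: 0 / 0 / 0
  c2 r0c2: 16 / 2 / 16
  c3 r0c2: 8 / 1 / 8
  c4 r0c2: 0 / 0 / 0
  c5 r0c2: 0 / 0 / 0
— OS: 2×3; PE[0][2] trace:
  c0 r0c2: 0 / 0 / 0
  c1 r0c2: 0 / 0 / 0
  c2 r0c2: 16 / 2 / 8
  c3 r0c2: 32 / 8 / 2
  c4 r0c2: 62 / 6 / 5
  c5 r0c2: 62 / 0 / 0
— RS: 2×3; PE[0][2] trace:
  c0 r0c2: 0 / 0 / 0
  c1 r0c2: 0 / 0 / 0
  c2 r0c2: 68 / 68 / 4
  c3 r0c2: 64 / 64 / 3
  c4 r0c2: 62 / 62 / 5
  c5 r0c2: 0 / 0 / 0

dataflow = OS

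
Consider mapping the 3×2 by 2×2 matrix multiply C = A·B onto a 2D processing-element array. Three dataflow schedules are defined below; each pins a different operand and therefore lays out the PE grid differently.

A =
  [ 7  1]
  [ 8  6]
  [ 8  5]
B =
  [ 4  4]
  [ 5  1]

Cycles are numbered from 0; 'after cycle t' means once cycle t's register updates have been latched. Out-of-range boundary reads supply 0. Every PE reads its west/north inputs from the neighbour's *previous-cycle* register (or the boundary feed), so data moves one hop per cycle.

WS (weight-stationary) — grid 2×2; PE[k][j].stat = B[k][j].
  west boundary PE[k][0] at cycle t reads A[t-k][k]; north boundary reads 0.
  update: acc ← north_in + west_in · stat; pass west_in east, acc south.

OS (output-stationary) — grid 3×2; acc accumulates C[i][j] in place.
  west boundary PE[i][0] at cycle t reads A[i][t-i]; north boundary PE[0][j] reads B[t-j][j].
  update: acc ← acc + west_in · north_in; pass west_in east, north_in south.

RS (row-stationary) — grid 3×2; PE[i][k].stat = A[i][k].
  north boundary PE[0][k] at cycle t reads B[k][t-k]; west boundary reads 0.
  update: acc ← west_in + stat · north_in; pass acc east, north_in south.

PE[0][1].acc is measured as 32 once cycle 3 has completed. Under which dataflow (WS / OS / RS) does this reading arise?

— WS: 2×2; PE[0][1] trace:
  step 0 · PE0,1: acc=0; fwd→0 fwd↓0
  step 1 · PE0,1: acc=28; fwd→7 fwd↓28
  step 2 · PE0,1: acc=32; fwd→8 fwd↓32
  step 3 · PE0,1: acc=32; fwd→8 fwd↓32
— OS: 3×2; PE[0][1] trace:
  step 0 · PE0,1: acc=0; fwd→0 fwd↓0
  step 1 · PE0,1: acc=28; fwd→7 fwd↓4
  step 2 · PE0,1: acc=29; fwd→1 fwd↓1
  step 3 · PE0,1: acc=29; fwd→0 fwd↓0
— RS: 3×2; PE[0][1] trace:
  step 0 · PE0,1: acc=0; fwd→0 fwd↓0
  step 1 · PE0,1: acc=33; fwd→33 fwd↓5
  step 2 · PE0,1: acc=29; fwd→29 fwd↓1
  step 3 · PE0,1: acc=0; fwd→0 fwd↓0

dataflow = WS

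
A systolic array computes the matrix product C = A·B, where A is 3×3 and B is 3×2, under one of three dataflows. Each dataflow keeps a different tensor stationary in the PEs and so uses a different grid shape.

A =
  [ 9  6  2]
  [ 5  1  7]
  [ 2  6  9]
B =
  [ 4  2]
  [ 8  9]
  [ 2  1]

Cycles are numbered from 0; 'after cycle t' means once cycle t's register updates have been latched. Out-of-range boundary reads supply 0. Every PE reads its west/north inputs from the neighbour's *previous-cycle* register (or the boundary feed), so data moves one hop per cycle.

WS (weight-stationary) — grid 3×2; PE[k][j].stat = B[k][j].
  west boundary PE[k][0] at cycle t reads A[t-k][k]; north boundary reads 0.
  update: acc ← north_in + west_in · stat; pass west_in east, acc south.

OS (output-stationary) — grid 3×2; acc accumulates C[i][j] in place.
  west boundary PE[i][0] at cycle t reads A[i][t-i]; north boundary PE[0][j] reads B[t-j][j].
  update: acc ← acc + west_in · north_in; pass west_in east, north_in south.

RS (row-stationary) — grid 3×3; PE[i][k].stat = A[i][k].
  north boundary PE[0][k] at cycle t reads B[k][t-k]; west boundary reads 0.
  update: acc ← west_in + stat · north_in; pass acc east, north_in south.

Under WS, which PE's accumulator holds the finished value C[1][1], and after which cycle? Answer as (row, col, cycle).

WS — PE[2][1] is where C[1][1] collects:
  0: (2,1).acc=0  regs=<0,0>
  1: (2,1).acc=0  regs=<0,0>
  2: (2,1).acc=0  regs=<0,0>
  3: (2,1).acc=74  regs=<2,74>
  4: (2,1).acc=26  regs=<7,26>

(row, col, cycle) = (2, 1, 4)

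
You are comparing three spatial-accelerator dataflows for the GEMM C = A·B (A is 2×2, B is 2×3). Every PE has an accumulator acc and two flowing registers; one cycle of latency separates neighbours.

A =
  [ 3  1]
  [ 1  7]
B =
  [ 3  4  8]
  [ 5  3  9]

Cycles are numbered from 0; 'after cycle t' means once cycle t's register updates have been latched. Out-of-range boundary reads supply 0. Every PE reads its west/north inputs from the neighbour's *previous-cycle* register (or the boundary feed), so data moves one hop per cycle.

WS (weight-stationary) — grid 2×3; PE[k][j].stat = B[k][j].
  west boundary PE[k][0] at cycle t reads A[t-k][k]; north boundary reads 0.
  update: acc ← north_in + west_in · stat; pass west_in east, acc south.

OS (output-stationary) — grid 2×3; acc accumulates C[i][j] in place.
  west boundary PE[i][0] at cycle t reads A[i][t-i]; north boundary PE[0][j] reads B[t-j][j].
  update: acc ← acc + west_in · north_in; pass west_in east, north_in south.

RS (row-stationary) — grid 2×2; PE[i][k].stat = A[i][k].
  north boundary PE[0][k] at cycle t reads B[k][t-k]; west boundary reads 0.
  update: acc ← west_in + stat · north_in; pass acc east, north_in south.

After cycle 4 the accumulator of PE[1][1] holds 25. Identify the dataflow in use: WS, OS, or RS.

WS [2×3] PE[1][1] across cycles:
  @0  [1,1]  acc 0  |  →0  ↓0
  @1  [1,1]  acc 0  |  →0  ↓0
  @2  [1,1]  acc 15  |  →1  ↓15
  @3  [1,1]  acc 25  |  →7  ↓25
  @4  [1,1]  acc 0  |  →0  ↓0
OS [2×3] PE[1][1] across cycles:
  @0  [1,1]  acc 0  |  →0  ↓0
  @1  [1,1]  acc 0  |  →0  ↓0
  @2  [1,1]  acc 4  |  →1  ↓4
  @3  [1,1]  acc 25  |  →7  ↓3
  @4  [1,1]  acc 25  |  →0  ↓0
RS [2×2] PE[1][1] across cycles:
  @0  [1,1]  acc 0  |  →0  ↓0
  @1  [1,1]  acc 0  |  →0  ↓0
  @2  [1,1]  acc 38  |  →38  ↓5
  @3  [1,1]  acc 25  |  →25  ↓3
  @4  [1,1]  acc 71  |  →71  ↓9

dataflow = OS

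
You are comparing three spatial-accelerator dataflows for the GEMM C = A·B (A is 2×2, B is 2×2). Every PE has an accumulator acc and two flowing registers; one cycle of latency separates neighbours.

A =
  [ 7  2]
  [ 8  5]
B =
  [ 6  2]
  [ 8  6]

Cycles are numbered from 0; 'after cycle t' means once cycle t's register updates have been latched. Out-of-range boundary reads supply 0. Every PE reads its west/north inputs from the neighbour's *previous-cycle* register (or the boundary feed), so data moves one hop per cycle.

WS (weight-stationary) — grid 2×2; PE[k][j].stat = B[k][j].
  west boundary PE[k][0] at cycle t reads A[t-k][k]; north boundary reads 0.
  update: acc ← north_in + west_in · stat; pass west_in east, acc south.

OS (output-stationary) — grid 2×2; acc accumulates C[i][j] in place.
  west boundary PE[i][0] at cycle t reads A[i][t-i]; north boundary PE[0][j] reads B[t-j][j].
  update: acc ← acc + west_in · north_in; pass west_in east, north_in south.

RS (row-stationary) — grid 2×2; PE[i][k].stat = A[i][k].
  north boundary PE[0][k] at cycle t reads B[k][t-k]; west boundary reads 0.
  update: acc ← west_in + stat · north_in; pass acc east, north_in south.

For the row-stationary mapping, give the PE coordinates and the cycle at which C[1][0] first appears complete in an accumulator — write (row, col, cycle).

(row, col, cycle) = (1, 1, 2)

Under RS, C[1][0] lands at PE[1][1]:
  step 0 · PE1,1: acc=0; fwd→0 fwd↓0
  step 1 · PE1,1: acc=0; fwd→0 fwd↓0
  step 2 · PE1,1: acc=88; fwd→88 fwd↓8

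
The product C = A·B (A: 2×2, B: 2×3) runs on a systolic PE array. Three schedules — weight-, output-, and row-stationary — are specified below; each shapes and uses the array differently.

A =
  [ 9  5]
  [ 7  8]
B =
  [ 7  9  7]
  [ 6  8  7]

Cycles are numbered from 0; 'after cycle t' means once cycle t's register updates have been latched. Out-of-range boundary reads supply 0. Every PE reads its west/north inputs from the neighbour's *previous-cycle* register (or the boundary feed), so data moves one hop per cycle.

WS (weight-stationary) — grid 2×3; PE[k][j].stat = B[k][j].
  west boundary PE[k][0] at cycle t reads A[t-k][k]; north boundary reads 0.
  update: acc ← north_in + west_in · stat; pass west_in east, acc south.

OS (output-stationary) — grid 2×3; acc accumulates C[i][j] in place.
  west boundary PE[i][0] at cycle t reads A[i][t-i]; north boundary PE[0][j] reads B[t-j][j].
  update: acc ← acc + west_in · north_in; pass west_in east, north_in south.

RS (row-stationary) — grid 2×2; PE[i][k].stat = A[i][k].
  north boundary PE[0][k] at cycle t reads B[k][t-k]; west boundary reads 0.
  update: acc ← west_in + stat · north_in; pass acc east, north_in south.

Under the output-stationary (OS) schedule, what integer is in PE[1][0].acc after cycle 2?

OS on a 2×3 grid — tracing PE[1][0] and its feeders:
  t=0 PE[0][0]: acc=63 h=9 v=7
  t=0 PE[1][0]: acc=0 h=0 v=0
  t=1 PE[0][0]: acc=93 h=5 v=6
  t=1 PE[1][0]: acc=49 h=7 v=7
  t=2 PE[0][0]: acc=93 h=0 v=0
  t=2 PE[1][0]: acc=97 h=8 v=6

PE[1][0].acc = 97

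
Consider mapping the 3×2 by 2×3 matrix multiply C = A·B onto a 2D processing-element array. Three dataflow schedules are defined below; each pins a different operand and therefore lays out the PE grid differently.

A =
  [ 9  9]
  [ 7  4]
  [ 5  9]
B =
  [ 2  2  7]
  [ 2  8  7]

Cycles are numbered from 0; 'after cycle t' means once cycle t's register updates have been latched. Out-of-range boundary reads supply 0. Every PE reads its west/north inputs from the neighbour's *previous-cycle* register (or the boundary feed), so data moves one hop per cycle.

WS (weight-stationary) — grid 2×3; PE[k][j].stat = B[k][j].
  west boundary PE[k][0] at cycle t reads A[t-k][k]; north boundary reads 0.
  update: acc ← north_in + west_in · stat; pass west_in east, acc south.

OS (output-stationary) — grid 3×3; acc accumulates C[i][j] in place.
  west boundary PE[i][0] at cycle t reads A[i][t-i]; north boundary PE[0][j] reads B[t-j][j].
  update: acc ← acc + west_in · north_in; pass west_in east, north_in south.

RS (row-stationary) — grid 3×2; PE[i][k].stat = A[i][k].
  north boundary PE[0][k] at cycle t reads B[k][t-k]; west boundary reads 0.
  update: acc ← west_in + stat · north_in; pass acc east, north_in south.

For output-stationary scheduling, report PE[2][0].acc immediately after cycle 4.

PE[2][0].acc = 28

OS (3×3). Following PE[2][0] plus its west/north inputs:
  c0 r1c0: 0 / 0 / 0
  c0 r2c0: 0 / 0 / 0
  c1 r1c0: 14 / 7 / 2
  c1 r2c0: 0 / 0 / 0
  c2 r1c0: 22 / 4 / 2
  c2 r2c0: 10 / 5 / 2
  c3 r1c0: 22 / 0 / 0
  c3 r2c0: 28 / 9 / 2
  c4 r1c0: 22 / 0 / 0
  c4 r2c0: 28 / 0 / 0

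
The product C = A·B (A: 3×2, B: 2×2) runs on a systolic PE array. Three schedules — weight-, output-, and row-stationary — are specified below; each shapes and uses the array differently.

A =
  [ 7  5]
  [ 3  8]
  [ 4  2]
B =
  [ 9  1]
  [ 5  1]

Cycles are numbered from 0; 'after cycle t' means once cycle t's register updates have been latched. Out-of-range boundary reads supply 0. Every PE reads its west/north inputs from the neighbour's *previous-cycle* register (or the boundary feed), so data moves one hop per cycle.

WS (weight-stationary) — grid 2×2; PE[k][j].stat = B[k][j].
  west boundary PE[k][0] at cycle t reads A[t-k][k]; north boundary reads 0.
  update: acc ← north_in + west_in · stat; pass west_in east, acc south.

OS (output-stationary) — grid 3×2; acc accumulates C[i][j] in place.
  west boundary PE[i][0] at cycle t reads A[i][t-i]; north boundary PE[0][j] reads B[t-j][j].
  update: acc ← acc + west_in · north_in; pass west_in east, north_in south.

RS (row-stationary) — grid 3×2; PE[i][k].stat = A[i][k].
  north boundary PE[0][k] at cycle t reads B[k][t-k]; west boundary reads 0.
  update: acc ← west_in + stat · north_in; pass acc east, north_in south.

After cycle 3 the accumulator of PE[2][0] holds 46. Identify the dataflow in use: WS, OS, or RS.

WS (2×2): PE[2][0] does not exist.
OS [3×2] PE[2][0] across cycles:
  [0] (2,0) acc=0 (h:0 v:0)
  [1] (2,0) acc=0 (h:0 v:0)
  [2] (2,0) acc=36 (h:4 v:9)
  [3] (2,0) acc=46 (h:2 v:5)
RS [3×2] PE[2][0] across cycles:
  [0] (2,0) acc=0 (h:0 v:0)
  [1] (2,0) acc=0 (h:0 v:0)
  [2] (2,0) acc=36 (h:36 v:9)
  [3] (2,0) acc=4 (h:4 v:1)

dataflow = OS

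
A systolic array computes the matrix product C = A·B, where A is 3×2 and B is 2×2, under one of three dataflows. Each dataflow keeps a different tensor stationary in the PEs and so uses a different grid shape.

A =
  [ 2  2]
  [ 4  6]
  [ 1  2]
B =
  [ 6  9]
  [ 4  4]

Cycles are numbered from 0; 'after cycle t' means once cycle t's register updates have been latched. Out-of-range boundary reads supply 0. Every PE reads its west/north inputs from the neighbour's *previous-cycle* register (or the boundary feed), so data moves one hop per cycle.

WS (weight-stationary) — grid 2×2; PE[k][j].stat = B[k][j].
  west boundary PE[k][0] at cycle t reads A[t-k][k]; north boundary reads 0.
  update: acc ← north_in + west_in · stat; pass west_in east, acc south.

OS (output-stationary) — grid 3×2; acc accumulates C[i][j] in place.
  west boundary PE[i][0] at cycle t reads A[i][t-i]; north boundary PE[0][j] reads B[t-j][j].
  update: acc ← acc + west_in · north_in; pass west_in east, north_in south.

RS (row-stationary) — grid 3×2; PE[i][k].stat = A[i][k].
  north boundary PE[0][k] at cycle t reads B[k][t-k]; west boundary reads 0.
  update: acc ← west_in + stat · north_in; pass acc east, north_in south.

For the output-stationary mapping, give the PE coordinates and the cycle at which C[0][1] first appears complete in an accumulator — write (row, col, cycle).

OS — PE[0][1] is where C[0][1] collects:
  c0 r0c1: 0 / 0 / 0
  c1 r0c1: 18 / 2 / 9
  c2 r0c1: 26 / 2 / 4

(row, col, cycle) = (0, 1, 2)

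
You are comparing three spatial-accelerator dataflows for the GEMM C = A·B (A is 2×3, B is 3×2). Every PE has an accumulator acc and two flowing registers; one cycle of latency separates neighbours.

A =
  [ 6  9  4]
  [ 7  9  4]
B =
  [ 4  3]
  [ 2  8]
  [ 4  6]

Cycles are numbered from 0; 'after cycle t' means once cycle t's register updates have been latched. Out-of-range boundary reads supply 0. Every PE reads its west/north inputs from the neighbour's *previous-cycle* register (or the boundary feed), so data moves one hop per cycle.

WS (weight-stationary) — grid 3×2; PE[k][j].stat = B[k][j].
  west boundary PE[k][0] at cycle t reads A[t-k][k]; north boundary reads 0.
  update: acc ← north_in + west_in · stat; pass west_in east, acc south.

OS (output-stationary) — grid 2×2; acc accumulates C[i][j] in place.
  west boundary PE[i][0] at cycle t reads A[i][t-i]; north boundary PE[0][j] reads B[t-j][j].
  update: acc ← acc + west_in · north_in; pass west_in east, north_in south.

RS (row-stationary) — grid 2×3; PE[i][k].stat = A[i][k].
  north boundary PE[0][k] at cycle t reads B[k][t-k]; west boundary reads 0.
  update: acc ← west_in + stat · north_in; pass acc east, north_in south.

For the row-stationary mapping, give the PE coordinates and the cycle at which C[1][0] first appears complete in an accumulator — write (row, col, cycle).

(row, col, cycle) = (1, 2, 3)

RS — PE[1][2] is where C[1][0] collects:
  [0] (1,2) acc=0 (h:0 v:0)
  [1] (1,2) acc=0 (h:0 v:0)
  [2] (1,2) acc=0 (h:0 v:0)
  [3] (1,2) acc=62 (h:62 v:4)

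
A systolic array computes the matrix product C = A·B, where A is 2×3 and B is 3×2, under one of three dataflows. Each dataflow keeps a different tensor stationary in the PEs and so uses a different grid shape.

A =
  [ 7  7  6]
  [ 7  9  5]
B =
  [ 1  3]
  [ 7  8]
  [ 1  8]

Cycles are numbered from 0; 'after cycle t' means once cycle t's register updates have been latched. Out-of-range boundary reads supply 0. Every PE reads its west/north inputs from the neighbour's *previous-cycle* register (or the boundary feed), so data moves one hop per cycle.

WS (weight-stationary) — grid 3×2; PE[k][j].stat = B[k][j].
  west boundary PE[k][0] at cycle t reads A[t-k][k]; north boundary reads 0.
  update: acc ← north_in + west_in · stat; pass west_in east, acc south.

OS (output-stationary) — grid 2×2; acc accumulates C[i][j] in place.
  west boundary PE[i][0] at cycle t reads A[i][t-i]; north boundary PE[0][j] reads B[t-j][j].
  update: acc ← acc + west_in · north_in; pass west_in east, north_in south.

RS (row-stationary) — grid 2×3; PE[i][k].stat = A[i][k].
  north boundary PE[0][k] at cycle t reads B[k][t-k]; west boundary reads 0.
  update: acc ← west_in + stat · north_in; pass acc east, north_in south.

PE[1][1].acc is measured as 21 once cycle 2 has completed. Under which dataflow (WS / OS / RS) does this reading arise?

dataflow = OS

WS [3×2] PE[1][1] across cycles:
  0: (1,1).acc=0  regs=<0,0>
  1: (1,1).acc=0  regs=<0,0>
  2: (1,1).acc=77  regs=<7,77>
OS [2×2] PE[1][1] across cycles:
  0: (1,1).acc=0  regs=<0,0>
  1: (1,1).acc=0  regs=<0,0>
  2: (1,1).acc=21  regs=<7,3>
RS [2×3] PE[1][1] across cycles:
  0: (1,1).acc=0  regs=<0,0>
  1: (1,1).acc=0  regs=<0,0>
  2: (1,1).acc=70  regs=<70,7>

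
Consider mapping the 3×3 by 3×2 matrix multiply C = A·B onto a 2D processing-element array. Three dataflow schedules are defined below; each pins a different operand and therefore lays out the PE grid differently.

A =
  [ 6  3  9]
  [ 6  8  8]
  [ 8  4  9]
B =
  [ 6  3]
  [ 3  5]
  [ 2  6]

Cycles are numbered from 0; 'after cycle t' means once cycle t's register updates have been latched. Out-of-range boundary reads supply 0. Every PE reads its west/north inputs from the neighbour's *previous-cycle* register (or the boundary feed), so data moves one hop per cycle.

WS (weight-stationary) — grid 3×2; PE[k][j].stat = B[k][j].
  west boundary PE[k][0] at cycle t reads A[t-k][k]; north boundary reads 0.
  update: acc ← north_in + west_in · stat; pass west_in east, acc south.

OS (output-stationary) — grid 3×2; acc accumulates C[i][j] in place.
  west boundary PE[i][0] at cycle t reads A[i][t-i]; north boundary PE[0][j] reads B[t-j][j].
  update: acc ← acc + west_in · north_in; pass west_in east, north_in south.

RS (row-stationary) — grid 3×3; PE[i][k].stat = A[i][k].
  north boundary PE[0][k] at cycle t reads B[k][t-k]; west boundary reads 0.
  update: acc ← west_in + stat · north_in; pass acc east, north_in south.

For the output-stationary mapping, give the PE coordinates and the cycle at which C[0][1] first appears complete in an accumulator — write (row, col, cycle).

OS — PE[0][1] is where C[0][1] collects:
  after 0 — PE[0][1] acc=0, pass-E 0, pass-S 0
  after 1 — PE[0][1] acc=18, pass-E 6, pass-S 3
  after 2 — PE[0][1] acc=33, pass-E 3, pass-S 5
  after 3 — PE[0][1] acc=87, pass-E 9, pass-S 6

(row, col, cycle) = (0, 1, 3)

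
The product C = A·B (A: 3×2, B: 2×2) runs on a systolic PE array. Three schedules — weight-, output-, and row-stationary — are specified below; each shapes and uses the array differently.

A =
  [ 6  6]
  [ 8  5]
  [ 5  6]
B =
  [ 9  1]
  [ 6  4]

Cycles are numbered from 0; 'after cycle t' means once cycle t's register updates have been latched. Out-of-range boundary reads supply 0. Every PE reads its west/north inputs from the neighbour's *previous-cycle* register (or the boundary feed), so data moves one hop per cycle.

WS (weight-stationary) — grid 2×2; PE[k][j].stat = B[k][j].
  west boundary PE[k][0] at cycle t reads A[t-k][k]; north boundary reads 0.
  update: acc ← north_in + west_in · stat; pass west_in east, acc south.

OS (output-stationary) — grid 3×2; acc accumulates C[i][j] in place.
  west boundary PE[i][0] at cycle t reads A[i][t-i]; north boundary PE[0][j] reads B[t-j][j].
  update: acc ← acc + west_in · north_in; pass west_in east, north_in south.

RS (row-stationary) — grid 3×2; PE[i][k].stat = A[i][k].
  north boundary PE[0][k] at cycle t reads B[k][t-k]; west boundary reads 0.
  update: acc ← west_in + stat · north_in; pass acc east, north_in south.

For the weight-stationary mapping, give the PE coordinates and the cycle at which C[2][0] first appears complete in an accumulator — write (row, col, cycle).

Under WS, C[2][0] lands at PE[1][0]:
  0: (1,0).acc=0  regs=<0,0>
  1: (1,0).acc=90  regs=<6,90>
  2: (1,0).acc=102  regs=<5,102>
  3: (1,0).acc=81  regs=<6,81>

(row, col, cycle) = (1, 0, 3)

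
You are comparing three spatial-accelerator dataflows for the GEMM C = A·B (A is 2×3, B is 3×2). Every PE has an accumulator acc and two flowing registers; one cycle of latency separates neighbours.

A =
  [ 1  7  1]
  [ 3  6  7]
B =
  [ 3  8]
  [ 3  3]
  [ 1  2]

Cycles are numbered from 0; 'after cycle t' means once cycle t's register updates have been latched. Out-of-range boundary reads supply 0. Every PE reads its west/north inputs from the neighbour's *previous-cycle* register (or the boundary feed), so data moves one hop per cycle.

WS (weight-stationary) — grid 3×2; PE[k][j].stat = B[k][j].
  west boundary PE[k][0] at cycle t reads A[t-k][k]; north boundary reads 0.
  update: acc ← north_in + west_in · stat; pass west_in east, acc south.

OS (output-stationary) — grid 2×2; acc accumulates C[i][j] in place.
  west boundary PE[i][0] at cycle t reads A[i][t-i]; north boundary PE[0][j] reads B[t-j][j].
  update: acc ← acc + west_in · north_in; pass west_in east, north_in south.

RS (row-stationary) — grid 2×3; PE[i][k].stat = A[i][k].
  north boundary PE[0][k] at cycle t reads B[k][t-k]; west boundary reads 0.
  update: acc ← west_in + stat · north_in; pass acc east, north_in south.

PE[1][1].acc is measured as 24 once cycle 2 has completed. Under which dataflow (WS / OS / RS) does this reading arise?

Under WS (3×2), PE[1][1]:
  cycle 0: PE[1][1] → acc 0, east 0, south 0
  cycle 1: PE[1][1] → acc 0, east 0, south 0
  cycle 2: PE[1][1] → acc 29, east 7, south 29
Under OS (2×2), PE[1][1]:
  cycle 0: PE[1][1] → acc 0, east 0, south 0
  cycle 1: PE[1][1] → acc 0, east 0, south 0
  cycle 2: PE[1][1] → acc 24, east 3, south 8
Under RS (2×3), PE[1][1]:
  cycle 0: PE[1][1] → acc 0, east 0, south 0
  cycle 1: PE[1][1] → acc 0, east 0, south 0
  cycle 2: PE[1][1] → acc 27, east 27, south 3

dataflow = OS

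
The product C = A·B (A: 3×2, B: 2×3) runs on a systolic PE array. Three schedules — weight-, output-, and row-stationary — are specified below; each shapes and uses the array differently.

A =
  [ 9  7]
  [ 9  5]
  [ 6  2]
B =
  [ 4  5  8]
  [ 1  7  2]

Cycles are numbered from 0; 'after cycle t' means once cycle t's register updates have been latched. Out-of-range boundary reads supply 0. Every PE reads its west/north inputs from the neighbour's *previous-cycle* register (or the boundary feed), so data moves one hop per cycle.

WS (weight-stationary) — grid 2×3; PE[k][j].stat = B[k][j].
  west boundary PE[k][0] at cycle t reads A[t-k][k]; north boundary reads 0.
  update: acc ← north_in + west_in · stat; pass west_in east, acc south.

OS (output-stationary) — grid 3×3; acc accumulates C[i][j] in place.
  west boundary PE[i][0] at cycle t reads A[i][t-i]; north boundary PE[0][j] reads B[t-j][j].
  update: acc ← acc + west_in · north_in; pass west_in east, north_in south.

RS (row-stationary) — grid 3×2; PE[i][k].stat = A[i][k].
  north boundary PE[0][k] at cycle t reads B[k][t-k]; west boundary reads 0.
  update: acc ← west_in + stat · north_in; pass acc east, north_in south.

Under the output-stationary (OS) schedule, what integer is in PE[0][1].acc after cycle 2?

PE[0][1].acc = 94

OS (3×3). Following PE[0][1] plus its west/north inputs:
  after 0 — PE[0][0] acc=36, pass-E 9, pass-S 4
  after 0 — PE[0][1] acc=0, pass-E 0, pass-S 0
  after 1 — PE[0][0] acc=43, pass-E 7, pass-S 1
  after 1 — PE[0][1] acc=45, pass-E 9, pass-S 5
  after 2 — PE[0][0] acc=43, pass-E 0, pass-S 0
  after 2 — PE[0][1] acc=94, pass-E 7, pass-S 7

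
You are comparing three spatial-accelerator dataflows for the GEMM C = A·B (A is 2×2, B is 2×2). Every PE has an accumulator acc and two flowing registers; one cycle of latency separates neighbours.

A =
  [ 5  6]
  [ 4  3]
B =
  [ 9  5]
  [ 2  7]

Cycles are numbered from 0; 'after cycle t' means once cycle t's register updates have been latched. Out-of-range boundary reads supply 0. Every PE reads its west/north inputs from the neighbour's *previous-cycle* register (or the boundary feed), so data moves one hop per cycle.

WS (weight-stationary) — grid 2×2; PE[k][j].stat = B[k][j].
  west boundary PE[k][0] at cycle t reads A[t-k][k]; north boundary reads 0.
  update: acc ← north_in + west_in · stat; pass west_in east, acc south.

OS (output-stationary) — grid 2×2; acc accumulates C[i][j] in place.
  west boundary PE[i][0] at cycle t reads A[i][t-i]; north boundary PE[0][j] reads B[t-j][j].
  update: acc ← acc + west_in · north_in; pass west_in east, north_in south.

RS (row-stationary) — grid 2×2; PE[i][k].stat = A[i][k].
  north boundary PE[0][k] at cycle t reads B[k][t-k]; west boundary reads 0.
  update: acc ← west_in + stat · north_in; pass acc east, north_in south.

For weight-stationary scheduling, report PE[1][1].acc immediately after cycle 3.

PE[1][1].acc = 41

WS 2×2: PE[1][1] cycle-by-cycle (with neighbour feeds):
  0: (0,1).acc=0  regs=<0,0>
  0: (1,0).acc=0  regs=<0,0>
  0: (1,1).acc=0  regs=<0,0>
  1: (0,1).acc=25  regs=<5,25>
  1: (1,0).acc=57  regs=<6,57>
  1: (1,1).acc=0  regs=<0,0>
  2: (0,1).acc=20  regs=<4,20>
  2: (1,0).acc=42  regs=<3,42>
  2: (1,1).acc=67  regs=<6,67>
  3: (0,1).acc=0  regs=<0,0>
  3: (1,0).acc=0  regs=<0,0>
  3: (1,1).acc=41  regs=<3,41>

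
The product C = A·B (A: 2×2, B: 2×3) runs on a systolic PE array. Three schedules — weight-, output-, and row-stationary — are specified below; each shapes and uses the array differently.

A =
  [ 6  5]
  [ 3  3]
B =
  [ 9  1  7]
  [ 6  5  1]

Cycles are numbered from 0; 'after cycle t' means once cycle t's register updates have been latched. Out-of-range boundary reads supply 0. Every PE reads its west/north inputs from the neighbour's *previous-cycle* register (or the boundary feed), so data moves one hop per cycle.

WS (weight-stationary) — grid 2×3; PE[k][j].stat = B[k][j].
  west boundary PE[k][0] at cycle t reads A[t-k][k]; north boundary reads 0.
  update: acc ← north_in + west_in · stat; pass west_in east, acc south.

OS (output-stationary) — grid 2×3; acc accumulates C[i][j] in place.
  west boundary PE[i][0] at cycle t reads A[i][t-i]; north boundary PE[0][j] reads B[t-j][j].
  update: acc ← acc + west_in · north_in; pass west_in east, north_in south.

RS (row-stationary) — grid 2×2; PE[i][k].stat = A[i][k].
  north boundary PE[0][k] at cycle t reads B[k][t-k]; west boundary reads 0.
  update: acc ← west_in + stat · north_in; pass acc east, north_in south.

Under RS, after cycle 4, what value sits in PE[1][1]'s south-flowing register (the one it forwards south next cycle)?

register = 1

Tracing RS — 2×2 array, target PE[1][1]:
  c0 r0c1: 0 / 0 / 0
  c0 r1c0: 0 / 0 / 0
  c0 r1c1: 0 / 0 / 0
  c1 r0c1: 84 / 84 / 6
  c1 r1c0: 27 / 27 / 9
  c1 r1c1: 0 / 0 / 0
  c2 r0c1: 31 / 31 / 5
  c2 r1c0: 3 / 3 / 1
  c2 r1c1: 45 / 45 / 6
  c3 r0c1: 47 / 47 / 1
  c3 r1c0: 21 / 21 / 7
  c3 r1c1: 18 / 18 / 5
  c4 r0c1: 0 / 0 / 0
  c4 r1c0: 0 / 0 / 0
  c4 r1c1: 24 / 24 / 1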